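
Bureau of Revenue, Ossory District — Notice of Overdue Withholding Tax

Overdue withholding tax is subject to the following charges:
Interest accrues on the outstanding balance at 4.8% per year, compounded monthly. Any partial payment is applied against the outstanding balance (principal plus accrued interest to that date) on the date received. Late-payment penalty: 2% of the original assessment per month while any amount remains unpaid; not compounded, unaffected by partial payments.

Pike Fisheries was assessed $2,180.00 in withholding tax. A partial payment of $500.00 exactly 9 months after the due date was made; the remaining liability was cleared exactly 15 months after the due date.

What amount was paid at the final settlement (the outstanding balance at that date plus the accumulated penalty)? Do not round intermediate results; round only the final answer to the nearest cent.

$2,456.41

Monthly rate = 4.8% ÷ 12 = 0.4%
Balance at month 9: $2,180.0000 × (1 + 0.004)^9 = $2,259.7475…
After $500.00 payment: $2,259.7475… − $500.00 = $1,759.7475…
Balance at month 15: $1,759.7475… × (1 + 0.004)^6 = $1,802.4060…
Penalty: 15 × 2% × $2,180.00 = $654.00
Final settlement = outstanding balance + penalty = $1,802.4060… + $654.00 = $2,456.41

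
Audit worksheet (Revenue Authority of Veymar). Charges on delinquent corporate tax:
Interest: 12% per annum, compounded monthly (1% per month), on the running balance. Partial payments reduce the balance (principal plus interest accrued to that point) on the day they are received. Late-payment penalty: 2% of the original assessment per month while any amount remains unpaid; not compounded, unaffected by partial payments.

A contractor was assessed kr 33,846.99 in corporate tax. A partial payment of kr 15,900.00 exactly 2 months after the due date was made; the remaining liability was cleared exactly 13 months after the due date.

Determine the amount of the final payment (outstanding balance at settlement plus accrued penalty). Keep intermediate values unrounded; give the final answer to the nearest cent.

Balance at month 2: kr 33,846.9900 × (1 + 0.01)^2 = kr 34,527.3145…
After kr 15,900.00 payment: kr 34,527.3145… − kr 15,900.00 = kr 18,627.3145…
Balance at month 13: kr 18,627.3145… × (1 + 0.01)^11 = kr 20,781.9052…
Penalty: 13 × 2% × kr 33,846.99 = kr 8,800.22…
Final settlement = outstanding balance + penalty = kr 20,781.9052… + kr 8,800.22… = kr 29,582.12

kr 29,582.12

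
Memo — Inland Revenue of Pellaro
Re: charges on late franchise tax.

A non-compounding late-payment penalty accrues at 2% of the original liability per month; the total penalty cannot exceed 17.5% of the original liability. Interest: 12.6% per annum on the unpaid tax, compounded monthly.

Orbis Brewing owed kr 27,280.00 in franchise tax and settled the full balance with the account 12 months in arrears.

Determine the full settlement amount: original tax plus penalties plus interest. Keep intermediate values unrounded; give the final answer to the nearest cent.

kr 35,696.90

Penalty (uncapped): 12 × 2% × kr 27,280.00 = kr 6,547.20; cap = 17.5% × kr 27,280.00 = kr 4,774.00 → penalty = kr 4,774.00
Interest (12.6%/yr ÷ 12 = 1.05%/month): kr 27,280.00 × ((1 + 0.0105)^12 − 1) = kr 3,642.8975…
Total = kr 27,280.00 + kr 4,774.0000 + kr 3,642.8975… = kr 35,696.90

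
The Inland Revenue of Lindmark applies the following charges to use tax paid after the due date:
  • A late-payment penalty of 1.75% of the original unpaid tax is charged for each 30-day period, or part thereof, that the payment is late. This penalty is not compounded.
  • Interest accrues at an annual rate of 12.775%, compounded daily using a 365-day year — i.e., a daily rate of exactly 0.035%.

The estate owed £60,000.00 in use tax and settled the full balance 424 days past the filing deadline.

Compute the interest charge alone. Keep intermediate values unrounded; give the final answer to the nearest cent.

£9,596.80

Interest: £60,000.00 × ((1 + 0.00035)^424 − 1) = £60,000.00 × 0.15994668… = £9,596.8006…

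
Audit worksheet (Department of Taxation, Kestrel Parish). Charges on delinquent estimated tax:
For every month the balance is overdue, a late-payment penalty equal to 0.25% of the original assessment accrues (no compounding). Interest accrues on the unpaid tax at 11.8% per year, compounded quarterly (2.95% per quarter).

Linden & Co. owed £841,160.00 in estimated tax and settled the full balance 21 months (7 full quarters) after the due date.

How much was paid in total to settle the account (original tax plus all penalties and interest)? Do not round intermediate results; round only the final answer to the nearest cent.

Late-payment penalty = 0.25% × £841,160.00 × 21 mo = £44,160.90
Interest: £841,160.00 × ((1 + 0.0295)^7 − 1) = £841,160.00 × 0.2257008… = £189,850.4544…
Total = £841,160.00 + £44,160.9000 + £189,850.4544… = £1,075,171.35

£1,075,171.35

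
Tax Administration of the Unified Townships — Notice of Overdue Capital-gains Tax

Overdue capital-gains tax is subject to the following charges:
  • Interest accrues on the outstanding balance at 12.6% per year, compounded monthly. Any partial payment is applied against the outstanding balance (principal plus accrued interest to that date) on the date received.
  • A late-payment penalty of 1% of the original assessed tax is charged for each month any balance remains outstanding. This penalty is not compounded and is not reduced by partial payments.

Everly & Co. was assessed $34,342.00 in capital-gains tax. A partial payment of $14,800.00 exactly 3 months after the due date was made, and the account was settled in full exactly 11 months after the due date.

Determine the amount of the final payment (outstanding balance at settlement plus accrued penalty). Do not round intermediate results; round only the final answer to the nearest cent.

Monthly rate = 12.6% ÷ 12 = 1.05%
Balance at month 3: $34,342.0000 × (1 + 0.0105)^3 = $35,435.1714…
After $14,800.00 payment: $35,435.1714… − $14,800.00 = $20,635.1714…
Balance at month 11: $20,635.1714… × (1 + 0.0105)^8 = $22,433.5820…
Penalty: 11 × 1% × $34,342.00 = $3,777.62
Final settlement = outstanding balance + penalty = $22,433.5820… + $3,777.62 = $26,211.20

$26,211.20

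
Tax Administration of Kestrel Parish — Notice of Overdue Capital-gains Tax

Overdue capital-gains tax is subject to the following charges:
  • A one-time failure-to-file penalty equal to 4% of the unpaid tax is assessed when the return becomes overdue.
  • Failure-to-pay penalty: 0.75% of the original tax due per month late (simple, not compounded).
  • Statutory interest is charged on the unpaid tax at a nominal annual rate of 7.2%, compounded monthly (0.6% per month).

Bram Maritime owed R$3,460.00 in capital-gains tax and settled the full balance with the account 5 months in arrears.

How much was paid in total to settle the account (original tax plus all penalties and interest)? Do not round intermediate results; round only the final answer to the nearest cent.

R$3,833.20

Failure-to-file penalty: 4% × R$3,460.00 = R$138.40
Failure-to-pay penalty = 0.75% × R$3,460.00 × 5 mo = R$129.75
Interest: R$3,460.00 × ((1 + 0.006)^5 − 1) = R$3,460.00 × 0.0303622… = R$105.0531…
Total = R$3,460.00 + R$268.1500 + R$105.0531… = R$3,833.20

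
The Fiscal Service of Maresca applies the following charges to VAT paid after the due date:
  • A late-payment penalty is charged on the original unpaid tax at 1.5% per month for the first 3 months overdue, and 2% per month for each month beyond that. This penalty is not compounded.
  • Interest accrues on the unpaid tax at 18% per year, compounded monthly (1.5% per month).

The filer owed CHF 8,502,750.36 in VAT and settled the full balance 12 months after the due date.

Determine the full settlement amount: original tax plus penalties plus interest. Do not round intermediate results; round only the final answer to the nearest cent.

Penalty, months 1–3: 3 × 1.5% × CHF 8,502,750.36 = CHF 382,623.77…
Penalty, months 4–12: 9 × 2% × CHF 8,502,750.36 = CHF 1,530,495.06…
Interest: CHF 8,502,750.36 × ((1 + 0.015)^12 − 1) = CHF 8,502,750.36 × 0.1956182… = CHF 1,663,292.4778…
Total = CHF 8,502,750.36 + CHF 1,913,118.8310 + CHF 1,663,292.4778… = CHF 12,079,161.67

CHF 12,079,161.67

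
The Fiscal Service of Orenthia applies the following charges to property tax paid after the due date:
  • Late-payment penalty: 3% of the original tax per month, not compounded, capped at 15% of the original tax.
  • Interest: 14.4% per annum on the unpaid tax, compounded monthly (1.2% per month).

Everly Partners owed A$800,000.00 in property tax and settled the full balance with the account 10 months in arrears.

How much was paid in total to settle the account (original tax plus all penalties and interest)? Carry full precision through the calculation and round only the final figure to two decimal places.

A$1,021,353.42

Penalty (uncapped): 10 × 3% × A$800,000.00 = A$240,000.00; cap = 15% × A$800,000.00 = A$120,000.00 → penalty = A$120,000.00
Interest: A$800,000.00 × ((1 + 0.012)^10 − 1) = A$800,000.00 × 0.1266918… = A$101,353.4223…
Total = A$800,000.00 + A$120,000.0000 + A$101,353.4223… = A$1,021,353.42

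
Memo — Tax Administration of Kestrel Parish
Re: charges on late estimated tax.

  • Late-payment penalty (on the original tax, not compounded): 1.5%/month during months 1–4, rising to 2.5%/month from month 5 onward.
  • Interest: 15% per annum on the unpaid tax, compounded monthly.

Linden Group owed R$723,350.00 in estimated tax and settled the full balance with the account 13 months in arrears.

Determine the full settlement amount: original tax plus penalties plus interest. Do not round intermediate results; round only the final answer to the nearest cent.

Penalty, months 1–4: 4 × 1.5% × R$723,350.00 = R$43,401.00
Penalty, months 5–13: 9 × 2.5% × R$723,350.00 = R$162,753.75
Interest (15%/yr ÷ 12 = 1.25%/month): R$723,350.00 × ((1 + 0.0125)^13 − 1) = R$126,777.1776…
Total = R$723,350.00 + R$206,154.7500 + R$126,777.1776… = R$1,056,281.93

R$1,056,281.93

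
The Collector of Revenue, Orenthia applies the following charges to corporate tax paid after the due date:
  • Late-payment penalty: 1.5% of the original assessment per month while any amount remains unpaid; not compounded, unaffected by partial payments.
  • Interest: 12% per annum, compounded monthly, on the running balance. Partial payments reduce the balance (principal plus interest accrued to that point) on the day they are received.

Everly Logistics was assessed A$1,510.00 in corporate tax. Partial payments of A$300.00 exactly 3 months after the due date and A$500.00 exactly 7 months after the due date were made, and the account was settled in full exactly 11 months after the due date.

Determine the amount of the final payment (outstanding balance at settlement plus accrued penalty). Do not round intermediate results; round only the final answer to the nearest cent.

Monthly rate = 12% ÷ 12 = 1%
Balance at month 3: A$1,510.0000 × (1 + 0.01)^3 = A$1,555.7545…
After A$300.00 payment: A$1,555.7545… − A$300.00 = A$1,255.7545…
Balance at month 7: A$1,255.7545… × (1 + 0.01)^4 = A$1,306.7432…
After A$500.00 payment: A$1,306.7432… − A$500.00 = A$806.7432…
Balance at month 11: A$806.7432… × (1 + 0.01)^4 = A$839.5002…
Penalty: 11 × 1.5% × A$1,510.00 = A$249.15
Final settlement = outstanding balance + penalty = A$839.5002… + A$249.15 = A$1,088.65

A$1,088.65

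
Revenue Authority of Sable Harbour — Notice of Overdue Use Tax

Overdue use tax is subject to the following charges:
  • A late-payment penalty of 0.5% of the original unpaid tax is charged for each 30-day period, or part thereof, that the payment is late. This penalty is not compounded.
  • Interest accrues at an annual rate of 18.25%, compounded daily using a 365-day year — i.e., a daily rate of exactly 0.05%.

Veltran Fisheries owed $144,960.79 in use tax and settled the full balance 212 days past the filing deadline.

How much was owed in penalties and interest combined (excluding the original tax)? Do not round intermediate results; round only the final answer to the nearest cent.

$22,003.95

Penalty periods: ⌈212/30⌉ = 8; penalty = 8 × 0.5% × $144,960.79 = $5,798.43…
Interest: $144,960.79 × ((1 + 0.0005)^212 − 1) = $144,960.79 × 0.11179242… = $16,205.5180…
Penalties + interest = $5,798.4316 + $16,205.5180… = $22,003.95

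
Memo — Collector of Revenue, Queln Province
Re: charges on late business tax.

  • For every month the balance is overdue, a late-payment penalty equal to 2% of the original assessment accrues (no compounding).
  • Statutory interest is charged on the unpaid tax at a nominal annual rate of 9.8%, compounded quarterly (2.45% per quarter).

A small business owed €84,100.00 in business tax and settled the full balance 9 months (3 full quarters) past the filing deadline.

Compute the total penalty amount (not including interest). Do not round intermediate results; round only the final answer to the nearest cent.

€15,138.00

Late-payment penalty = 2% × €84,100.00 × 9 mo = €15,138.00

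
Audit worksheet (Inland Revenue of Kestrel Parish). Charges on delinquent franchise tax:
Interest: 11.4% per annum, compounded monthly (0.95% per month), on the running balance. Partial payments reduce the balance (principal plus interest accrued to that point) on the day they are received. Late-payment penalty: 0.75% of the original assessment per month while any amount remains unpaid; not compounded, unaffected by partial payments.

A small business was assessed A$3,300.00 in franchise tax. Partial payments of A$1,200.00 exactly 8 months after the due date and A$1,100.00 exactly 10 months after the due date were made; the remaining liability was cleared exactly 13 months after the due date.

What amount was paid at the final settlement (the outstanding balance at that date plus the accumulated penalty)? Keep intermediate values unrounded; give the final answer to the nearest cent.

A$1,663.62

Balance at month 8: A$3,300.0000 × (1 + 0.0095)^8 = A$3,559.2994…
After A$1,200.00 payment: A$3,559.2994… − A$1,200.00 = A$2,359.2994…
Balance at month 10: A$2,359.2994… × (1 + 0.0095)^2 = A$2,404.3391…
After A$1,100.00 payment: A$2,404.3391… − A$1,100.00 = A$1,304.3391…
Balance at month 13: A$1,304.3391… × (1 + 0.0095)^3 = A$1,341.8670…
Penalty: 13 × 0.75% × A$3,300.00 = A$321.75
Final settlement = outstanding balance + penalty = A$1,341.8670… + A$321.75 = A$1,663.62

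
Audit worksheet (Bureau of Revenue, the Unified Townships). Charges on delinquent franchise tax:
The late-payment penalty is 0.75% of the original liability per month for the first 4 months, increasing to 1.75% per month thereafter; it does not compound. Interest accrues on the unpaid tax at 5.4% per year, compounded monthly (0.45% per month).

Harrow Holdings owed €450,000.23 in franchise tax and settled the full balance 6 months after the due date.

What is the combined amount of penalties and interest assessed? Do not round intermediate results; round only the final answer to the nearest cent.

€41,537.53

Penalty, months 1–4: 4 × 0.75% × €450,000.23 = €13,500.01…
Penalty, months 5–6: 2 × 1.75% × €450,000.23 = €15,750.01…
Interest: €450,000.23 × ((1 + 0.0045)^6 − 1) = €450,000.23 × 0.0273056… = €12,287.5167…
Penalties + interest = €29,250.0150… + €12,287.5167… = €41,537.53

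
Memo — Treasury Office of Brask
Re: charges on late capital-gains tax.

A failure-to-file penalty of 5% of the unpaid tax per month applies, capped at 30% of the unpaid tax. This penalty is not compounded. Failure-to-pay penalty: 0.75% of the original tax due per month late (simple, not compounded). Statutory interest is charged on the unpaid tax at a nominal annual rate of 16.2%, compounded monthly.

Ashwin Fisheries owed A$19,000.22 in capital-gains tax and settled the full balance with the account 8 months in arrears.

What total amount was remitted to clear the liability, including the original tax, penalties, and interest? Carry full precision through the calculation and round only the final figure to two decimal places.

A$27,991.94

Failure-to-file: 8 × 5% × A$19,000.22 = A$7,600.09…, capped at 30% × A$19,000.22 = A$5,700.07…
Failure-to-pay penalty: 8 × 0.75% × A$19,000.22 = A$1,140.01…
Interest (16.2%/yr ÷ 12 = 1.35%/month): A$19,000.22 × ((1 + 0.0135)^8 − 1) = A$2,151.6444…
Total = A$19,000.22 + A$6,840.0792 + A$2,151.6444… = A$27,991.94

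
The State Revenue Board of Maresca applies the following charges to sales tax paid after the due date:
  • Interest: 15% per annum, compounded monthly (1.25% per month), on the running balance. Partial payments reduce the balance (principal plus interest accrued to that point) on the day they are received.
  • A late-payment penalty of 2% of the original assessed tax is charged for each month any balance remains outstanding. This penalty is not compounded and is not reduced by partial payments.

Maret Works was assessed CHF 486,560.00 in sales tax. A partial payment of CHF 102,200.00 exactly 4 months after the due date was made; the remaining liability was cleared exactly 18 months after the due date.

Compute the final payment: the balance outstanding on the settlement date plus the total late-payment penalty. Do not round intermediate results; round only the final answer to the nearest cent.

Balance at month 4: CHF 486,560.0000 × (1 + 0.0125)^4 = CHF 511,347.9631…
After CHF 102,200.00 payment: CHF 511,347.9631… − CHF 102,200.00 = CHF 409,147.9631…
Balance at month 18: CHF 409,147.9631… × (1 + 0.0125)^14 = CHF 486,867.5616…
Penalty: 18 × 2% × CHF 486,560.00 = CHF 175,161.60
Final settlement = outstanding balance + penalty = CHF 486,867.5616… + CHF 175,161.60 = CHF 662,029.16

CHF 662,029.16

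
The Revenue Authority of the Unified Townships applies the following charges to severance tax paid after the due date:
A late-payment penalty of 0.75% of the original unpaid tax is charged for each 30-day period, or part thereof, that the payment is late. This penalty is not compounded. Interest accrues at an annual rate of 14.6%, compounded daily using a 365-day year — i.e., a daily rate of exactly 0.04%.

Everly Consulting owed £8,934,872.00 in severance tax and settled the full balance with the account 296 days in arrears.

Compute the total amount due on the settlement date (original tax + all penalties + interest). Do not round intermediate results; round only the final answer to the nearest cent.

£10,727,811.77

Penalty periods: ⌈296/30⌉ = 10; penalty = 10 × 0.75% × £8,934,872.00 = £670,115.40
Interest: £8,934,872.00 × ((1 + 0.0004)^296 − 1) = £8,934,872.00 × 0.12566765… = £1,122,824.3675…
Total = £8,934,872.00 + £670,115.4000 + £1,122,824.3675… = £10,727,811.77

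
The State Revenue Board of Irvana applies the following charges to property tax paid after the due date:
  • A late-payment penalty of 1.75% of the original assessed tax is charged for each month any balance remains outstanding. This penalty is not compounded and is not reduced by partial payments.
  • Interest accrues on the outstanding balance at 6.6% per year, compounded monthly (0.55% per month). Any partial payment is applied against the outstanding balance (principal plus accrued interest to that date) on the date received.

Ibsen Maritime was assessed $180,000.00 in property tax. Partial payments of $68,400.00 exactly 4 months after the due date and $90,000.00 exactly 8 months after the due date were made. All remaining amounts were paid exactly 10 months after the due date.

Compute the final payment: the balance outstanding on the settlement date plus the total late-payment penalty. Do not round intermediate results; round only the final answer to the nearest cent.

$59,967.47

Balance at month 4: $180,000.0000 × (1 + 0.0055)^4 = $183,992.7900…
After $68,400.00 payment: $183,992.7900… − $68,400.00 = $115,592.7900…
Balance at month 8: $115,592.7900… × (1 + 0.0055)^4 = $118,156.8885…
After $90,000.00 payment: $118,156.8885… − $90,000.00 = $28,156.8885…
Balance at month 10: $28,156.8885… × (1 + 0.0055)^2 = $28,467.4660…
Penalty: 10 × 1.75% × $180,000.00 = $31,500.00
Final settlement = outstanding balance + penalty = $28,467.4660… + $31,500.00 = $59,967.47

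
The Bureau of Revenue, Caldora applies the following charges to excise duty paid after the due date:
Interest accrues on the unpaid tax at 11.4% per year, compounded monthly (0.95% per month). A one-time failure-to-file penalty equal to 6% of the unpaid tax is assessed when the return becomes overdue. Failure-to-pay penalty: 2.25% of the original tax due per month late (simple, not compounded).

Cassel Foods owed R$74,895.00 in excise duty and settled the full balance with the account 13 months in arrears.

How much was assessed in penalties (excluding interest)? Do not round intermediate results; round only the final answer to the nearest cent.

R$26,400.49

Failure-to-file penalty: 6% × R$74,895.00 = R$4,493.70
Failure-to-pay penalty: 13 × 2.25% × R$74,895.00 = R$21,906.79…
Total penalty = R$4,493.70 + R$21,906.79… = R$26,400.49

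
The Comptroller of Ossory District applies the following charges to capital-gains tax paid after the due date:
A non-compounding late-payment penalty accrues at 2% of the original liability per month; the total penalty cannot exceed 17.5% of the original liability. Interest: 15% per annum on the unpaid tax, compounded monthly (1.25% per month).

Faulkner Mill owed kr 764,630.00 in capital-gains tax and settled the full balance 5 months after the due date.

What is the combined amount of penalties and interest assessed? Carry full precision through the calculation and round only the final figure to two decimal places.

Penalty: 5 × 2% × kr 764,630.00 = kr 76,463.00 (below the 17.5% cap of kr 133,810.25)
Interest: kr 764,630.00 × ((1 + 0.0125)^5 − 1) = kr 764,630.00 × 0.0640822… = kr 48,999.1371…
Penalties + interest = kr 76,463.0000 + kr 48,999.1371… = kr 125,462.14

kr 125,462.14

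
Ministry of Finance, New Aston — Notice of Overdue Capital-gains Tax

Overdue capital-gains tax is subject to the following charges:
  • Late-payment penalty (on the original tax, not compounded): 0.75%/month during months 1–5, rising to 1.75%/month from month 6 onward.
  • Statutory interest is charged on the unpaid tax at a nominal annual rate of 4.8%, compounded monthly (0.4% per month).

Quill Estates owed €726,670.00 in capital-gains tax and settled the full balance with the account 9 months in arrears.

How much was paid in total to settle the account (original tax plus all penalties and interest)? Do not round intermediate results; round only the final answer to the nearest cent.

€831,369.64

Penalty, months 1–5: 5 × 0.75% × €726,670.00 = €27,250.13…
Penalty, months 6–9: 4 × 1.75% × €726,670.00 = €50,866.90
Interest: €726,670.00 × ((1 + 0.004)^9 − 1) = €726,670.00 × 0.0365814… = €26,582.6120…
Total = €726,670.00 + €78,117.0250 + €26,582.6120… = €831,369.64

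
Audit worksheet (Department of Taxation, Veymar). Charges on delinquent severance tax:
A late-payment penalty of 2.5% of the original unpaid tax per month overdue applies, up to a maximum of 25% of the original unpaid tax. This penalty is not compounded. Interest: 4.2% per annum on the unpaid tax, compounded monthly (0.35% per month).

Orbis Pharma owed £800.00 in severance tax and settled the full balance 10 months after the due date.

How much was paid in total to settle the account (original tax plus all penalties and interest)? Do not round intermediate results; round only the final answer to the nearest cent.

Penalty (uncapped): 10 × 2.5% × £800.00 = £200.00; cap = 25% × £800.00 = £200.00 → penalty = £200.00
Interest: £800.00 × ((1 + 0.0035)^10 − 1) = £800.00 × 0.0355564… = £28.4451…
Total = £800.00 + £200.0000 + £28.4451… = £1,028.45

£1,028.45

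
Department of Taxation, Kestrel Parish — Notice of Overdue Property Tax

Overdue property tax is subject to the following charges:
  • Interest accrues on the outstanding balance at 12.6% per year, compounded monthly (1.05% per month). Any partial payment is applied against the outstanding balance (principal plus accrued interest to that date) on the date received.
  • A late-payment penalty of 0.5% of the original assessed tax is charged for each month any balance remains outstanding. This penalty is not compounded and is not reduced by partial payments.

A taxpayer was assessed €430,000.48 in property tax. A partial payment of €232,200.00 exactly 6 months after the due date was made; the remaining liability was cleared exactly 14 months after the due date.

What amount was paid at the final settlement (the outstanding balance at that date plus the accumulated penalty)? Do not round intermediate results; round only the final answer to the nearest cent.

Balance at month 6: €430,000.4800 × (1 + 0.0105)^6 = €457,811.6579…
After €232,200.00 payment: €457,811.6579… − €232,200.00 = €225,611.6579…
Balance at month 14: €225,611.6579… × (1 + 0.0105)^8 = €245,274.3196…
Penalty: 14 × 0.5% × €430,000.48 = €30,100.03…
Final settlement = outstanding balance + penalty = €245,274.3196… + €30,100.03… = €275,374.35

€275,374.35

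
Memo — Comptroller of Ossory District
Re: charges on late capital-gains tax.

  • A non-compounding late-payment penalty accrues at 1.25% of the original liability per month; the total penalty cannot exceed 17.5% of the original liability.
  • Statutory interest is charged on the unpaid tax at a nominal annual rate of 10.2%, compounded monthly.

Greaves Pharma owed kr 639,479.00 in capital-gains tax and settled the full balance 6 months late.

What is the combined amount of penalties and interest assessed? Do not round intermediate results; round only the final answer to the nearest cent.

kr 81,275.29

Penalty: 6 × 1.25% × kr 639,479.00 = kr 47,960.93… (below the 17.5% cap of kr 111,908.83…)
Interest (10.2%/yr ÷ 12 = 0.85%/month): kr 639,479.00 × ((1 + 0.0085)^6 − 1) = kr 33,314.3690…
Penalties + interest = kr 47,960.9250 + kr 33,314.3690… = kr 81,275.29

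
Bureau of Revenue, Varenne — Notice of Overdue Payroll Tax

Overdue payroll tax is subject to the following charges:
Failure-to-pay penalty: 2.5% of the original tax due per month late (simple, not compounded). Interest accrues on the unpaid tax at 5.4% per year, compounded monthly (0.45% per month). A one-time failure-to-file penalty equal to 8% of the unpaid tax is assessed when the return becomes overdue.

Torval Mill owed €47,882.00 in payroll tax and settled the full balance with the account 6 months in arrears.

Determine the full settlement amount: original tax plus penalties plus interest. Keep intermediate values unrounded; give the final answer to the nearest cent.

Failure-to-file penalty: 8% × €47,882.00 = €3,830.56
Failure-to-pay penalty: 6 × 2.5% × €47,882.00 = €7,182.30
Interest: €47,882.00 × ((1 + 0.0045)^6 − 1) = €47,882.00 × 0.0273056… = €1,307.4457…
Total = €47,882.00 + €11,012.8600 + €1,307.4457… = €60,202.31

€60,202.31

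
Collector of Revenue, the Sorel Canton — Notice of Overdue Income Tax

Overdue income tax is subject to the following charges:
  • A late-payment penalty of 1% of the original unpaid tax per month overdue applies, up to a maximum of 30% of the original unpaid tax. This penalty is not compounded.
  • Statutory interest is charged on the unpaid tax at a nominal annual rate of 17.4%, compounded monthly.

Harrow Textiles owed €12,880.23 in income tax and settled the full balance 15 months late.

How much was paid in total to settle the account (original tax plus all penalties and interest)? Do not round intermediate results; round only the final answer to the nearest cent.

€17,916.73

Penalty: 15 × 1% × €12,880.23 = €1,932.03… (below the 30% cap of €3,864.07…)
Interest (17.4%/yr ÷ 12 = 1.45%/month): €12,880.23 × ((1 + 0.0145)^15 − 1) = €3,104.4663…
Total = €12,880.23 + €1,932.0345 + €3,104.4663… = €17,916.73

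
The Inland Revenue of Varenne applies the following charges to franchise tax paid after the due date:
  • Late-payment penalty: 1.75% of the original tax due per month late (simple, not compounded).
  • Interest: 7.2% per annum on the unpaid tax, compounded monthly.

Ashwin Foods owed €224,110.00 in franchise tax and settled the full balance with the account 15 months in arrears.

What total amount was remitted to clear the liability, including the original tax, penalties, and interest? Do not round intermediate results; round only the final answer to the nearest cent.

€303,978.34

Late-payment penalty: 15 × 1.75% × €224,110.00 = €58,828.88…
Interest (7.2%/yr ÷ 12 = 0.6%/month): €224,110.00 × ((1 + 0.006)^15 − 1) = €21,039.4631…
Total = €224,110.00 + €58,828.8750 + €21,039.4631… = €303,978.34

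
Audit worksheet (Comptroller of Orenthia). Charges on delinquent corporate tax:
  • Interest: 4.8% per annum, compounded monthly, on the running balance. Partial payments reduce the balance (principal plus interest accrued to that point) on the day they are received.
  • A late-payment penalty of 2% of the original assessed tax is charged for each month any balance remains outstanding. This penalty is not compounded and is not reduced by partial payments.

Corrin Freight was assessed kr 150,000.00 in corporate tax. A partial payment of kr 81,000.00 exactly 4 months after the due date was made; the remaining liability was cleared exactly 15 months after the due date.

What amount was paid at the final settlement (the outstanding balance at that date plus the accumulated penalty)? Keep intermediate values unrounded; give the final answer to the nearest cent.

Monthly rate = 4.8% ÷ 12 = 0.4%
Balance at month 4: kr 150,000.0000 × (1 + 0.004)^4 = kr 152,414.4384…
After kr 81,000.00 payment: kr 152,414.4384… − kr 81,000.00 = kr 71,414.4384…
Balance at month 15: kr 71,414.4384… × (1 + 0.004)^11 = kr 74,620.2786…
Penalty: 15 × 2% × kr 150,000.00 = kr 45,000.00
Final settlement = outstanding balance + penalty = kr 74,620.2786… + kr 45,000.00 = kr 119,620.28

kr 119,620.28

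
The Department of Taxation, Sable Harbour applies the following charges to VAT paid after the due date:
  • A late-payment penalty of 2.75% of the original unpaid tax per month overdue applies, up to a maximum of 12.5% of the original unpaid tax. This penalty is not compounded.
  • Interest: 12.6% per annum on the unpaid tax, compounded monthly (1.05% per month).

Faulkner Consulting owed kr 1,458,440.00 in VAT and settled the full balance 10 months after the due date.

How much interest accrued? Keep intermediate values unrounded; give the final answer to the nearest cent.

kr 160,578.25

Interest: kr 1,458,440.00 × ((1 + 0.0105)^10 − 1) = kr 1,458,440.00 × 0.1101028… = kr 160,578.2547…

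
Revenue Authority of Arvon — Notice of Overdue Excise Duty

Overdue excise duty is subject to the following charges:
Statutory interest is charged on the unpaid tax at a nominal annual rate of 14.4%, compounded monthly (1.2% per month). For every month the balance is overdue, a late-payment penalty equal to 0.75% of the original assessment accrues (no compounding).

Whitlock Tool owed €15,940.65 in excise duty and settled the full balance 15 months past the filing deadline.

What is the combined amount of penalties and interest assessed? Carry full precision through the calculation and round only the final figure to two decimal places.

€4,916.66

Late-payment penalty: 15 × 0.75% × €15,940.65 = €1,793.32…
Interest: €15,940.65 × ((1 + 0.012)^15 − 1) = €15,940.65 × 0.1959353… = €3,123.3362…
Penalties + interest = €1,793.3231… + €3,123.3362… = €4,916.66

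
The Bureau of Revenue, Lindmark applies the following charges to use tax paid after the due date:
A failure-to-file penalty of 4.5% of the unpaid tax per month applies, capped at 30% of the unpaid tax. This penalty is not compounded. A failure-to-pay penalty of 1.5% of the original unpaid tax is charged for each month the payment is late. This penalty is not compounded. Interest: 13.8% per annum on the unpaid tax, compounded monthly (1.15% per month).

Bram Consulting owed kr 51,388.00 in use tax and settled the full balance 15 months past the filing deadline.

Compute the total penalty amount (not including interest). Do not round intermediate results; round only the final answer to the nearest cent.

Failure-to-file: 15 × 4.5% × kr 51,388.00 = kr 34,686.90, capped at 30% × kr 51,388.00 = kr 15,416.40
Failure-to-pay penalty = 1.5% × kr 51,388.00 × 15 mo = kr 11,562.30
Total penalty = kr 15,416.40 + kr 11,562.30 = kr 26,978.70

kr 26,978.70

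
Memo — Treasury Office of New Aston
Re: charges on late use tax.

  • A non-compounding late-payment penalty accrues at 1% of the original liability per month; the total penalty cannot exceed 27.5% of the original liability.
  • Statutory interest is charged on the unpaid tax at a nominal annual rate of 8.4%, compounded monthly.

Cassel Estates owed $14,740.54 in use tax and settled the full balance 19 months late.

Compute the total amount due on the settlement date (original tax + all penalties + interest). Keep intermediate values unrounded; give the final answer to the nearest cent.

Penalty: 19 × 1% × $14,740.54 = $2,800.70… (below the 27.5% cap of $4,053.65…)
Interest (8.4%/yr ÷ 12 = 0.7%/month): $14,740.54 × ((1 + 0.007)^19 − 1) = $2,089.0422…
Total = $14,740.54 + $2,800.7026 + $2,089.0422… = $19,630.28

$19,630.28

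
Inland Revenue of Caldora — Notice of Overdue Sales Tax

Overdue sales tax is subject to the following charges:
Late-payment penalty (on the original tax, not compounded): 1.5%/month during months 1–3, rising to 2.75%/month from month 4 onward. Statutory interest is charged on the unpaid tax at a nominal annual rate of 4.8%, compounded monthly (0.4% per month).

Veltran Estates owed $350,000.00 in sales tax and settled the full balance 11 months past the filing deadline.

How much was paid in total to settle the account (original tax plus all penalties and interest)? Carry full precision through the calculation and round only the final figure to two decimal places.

$458,461.73

Penalty, months 1–3: 3 × 1.5% × $350,000.00 = $15,750.00
Penalty, months 4–11: 8 × 2.75% × $350,000.00 = $77,000.00
Interest: $350,000.00 × ((1 + 0.004)^11 − 1) = $350,000.00 × 0.0448906… = $15,711.7257…
Total = $350,000.00 + $92,750.0000 + $15,711.7257… = $458,461.73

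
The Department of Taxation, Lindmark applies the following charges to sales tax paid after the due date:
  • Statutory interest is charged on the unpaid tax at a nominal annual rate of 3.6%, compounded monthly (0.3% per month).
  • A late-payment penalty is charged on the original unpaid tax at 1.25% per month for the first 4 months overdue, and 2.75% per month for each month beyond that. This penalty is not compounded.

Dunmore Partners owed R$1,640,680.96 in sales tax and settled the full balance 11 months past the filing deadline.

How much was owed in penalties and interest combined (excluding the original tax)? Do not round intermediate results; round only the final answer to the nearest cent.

Penalty, months 1–4: 4 × 1.25% × R$1,640,680.96 = R$82,034.05…
Penalty, months 5–11: 7 × 2.75% × R$1,640,680.96 = R$315,831.08…
Interest: R$1,640,680.96 × ((1 + 0.003)^11 − 1) = R$1,640,680.96 × 0.0334995… = R$54,961.9620…
Penalties + interest = R$397,865.1328 + R$54,961.9620… = R$452,827.09

R$452,827.09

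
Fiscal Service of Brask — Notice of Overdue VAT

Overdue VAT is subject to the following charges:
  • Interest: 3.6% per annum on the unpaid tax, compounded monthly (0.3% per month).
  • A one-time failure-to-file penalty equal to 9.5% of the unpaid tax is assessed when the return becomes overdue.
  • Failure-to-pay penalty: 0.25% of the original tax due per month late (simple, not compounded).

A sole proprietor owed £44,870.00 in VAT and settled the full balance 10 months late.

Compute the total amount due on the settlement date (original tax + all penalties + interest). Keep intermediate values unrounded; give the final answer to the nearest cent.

£51,618.82

Failure-to-file penalty: 9.5% × £44,870.00 = £4,262.65
Failure-to-pay penalty: 10 × 0.25% × £44,870.00 = £1,121.75
Interest: £44,870.00 × ((1 + 0.003)^10 − 1) = £44,870.00 × 0.0304083… = £1,364.4185…
Total = £44,870.00 + £5,384.4000 + £1,364.4185… = £51,618.82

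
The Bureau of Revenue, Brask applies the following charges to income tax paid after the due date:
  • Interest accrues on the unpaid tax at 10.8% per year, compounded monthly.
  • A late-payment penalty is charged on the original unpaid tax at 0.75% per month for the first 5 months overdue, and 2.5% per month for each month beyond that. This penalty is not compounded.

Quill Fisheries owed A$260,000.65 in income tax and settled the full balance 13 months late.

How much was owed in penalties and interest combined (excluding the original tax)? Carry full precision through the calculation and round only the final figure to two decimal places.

A$93,868.36

Penalty, months 1–5: 5 × 0.75% × A$260,000.65 = A$9,750.02…
Penalty, months 6–13: 8 × 2.5% × A$260,000.65 = A$52,000.13
Interest (10.8%/yr ÷ 12 = 0.9%/month): A$260,000.65 × ((1 + 0.009)^13 − 1) = A$32,118.2084…
Penalties + interest = A$61,750.1544… + A$32,118.2084… = A$93,868.36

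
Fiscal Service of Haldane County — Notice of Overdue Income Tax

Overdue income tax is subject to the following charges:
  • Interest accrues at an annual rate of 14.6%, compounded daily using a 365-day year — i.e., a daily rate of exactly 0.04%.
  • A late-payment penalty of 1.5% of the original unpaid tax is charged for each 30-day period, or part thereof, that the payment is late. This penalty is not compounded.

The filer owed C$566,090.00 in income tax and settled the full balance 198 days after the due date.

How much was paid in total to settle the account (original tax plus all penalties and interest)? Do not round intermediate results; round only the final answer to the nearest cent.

C$672,177.33

Penalty periods: ⌈198/30⌉ = 7; penalty = 7 × 1.5% × C$566,090.00 = C$59,439.45
Interest: C$566,090.00 × ((1 + 0.0004)^198 − 1) = C$566,090.00 × 0.08240364… = C$46,647.8787…
Total = C$566,090.00 + C$59,439.4500 + C$46,647.8787… = C$672,177.33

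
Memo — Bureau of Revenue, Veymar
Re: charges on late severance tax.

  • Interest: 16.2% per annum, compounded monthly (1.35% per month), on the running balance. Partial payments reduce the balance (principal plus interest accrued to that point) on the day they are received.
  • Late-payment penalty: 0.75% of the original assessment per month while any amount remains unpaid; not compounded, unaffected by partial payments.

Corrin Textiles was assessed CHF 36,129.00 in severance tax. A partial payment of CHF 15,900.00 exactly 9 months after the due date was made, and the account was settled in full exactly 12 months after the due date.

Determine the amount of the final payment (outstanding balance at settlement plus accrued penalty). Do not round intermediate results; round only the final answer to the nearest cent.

CHF 29,135.57

Balance at month 9: CHF 36,129.0000 × (1 + 0.0135)^9 = CHF 40,763.3360…
After CHF 15,900.00 payment: CHF 40,763.3360… − CHF 15,900.00 = CHF 24,863.3360…
Balance at month 12: CHF 24,863.3360… × (1 + 0.0135)^3 = CHF 25,883.9563…
Penalty: 12 × 0.75% × CHF 36,129.00 = CHF 3,251.61
Final settlement = outstanding balance + penalty = CHF 25,883.9563… + CHF 3,251.61 = CHF 29,135.57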